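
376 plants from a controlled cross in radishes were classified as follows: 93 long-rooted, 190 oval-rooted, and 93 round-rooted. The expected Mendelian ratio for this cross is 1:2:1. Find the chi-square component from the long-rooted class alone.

Expected counts for N = 376 under a 1:2:1 ratio (total parts = 4):
  long-rooted: 376 × 1/4 = 94
  oval-rooted: 376 × 2/4 = 188
  round-rooted: 376 × 1/4 = 94
Contribution of long-rooted: (93 − 94)² / 94 = 0.0106

0.011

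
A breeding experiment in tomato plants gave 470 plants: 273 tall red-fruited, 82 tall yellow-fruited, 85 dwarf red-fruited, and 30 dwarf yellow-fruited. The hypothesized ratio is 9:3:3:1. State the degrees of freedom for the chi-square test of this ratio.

3

A goodness-of-fit test with 4 phenotype classes has df = 4 − 1 = 3.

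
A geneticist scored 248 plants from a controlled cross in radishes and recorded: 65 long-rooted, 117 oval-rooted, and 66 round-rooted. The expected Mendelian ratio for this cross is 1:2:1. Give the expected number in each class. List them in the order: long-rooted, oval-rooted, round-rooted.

62, 124, 62

Total ratio parts = 4. Expected numbers out of 248:
  long-rooted: 248 × 1/4 = 62
  oval-rooted: 248 × 2/4 = 124
  round-rooted: 248 × 1/4 = 62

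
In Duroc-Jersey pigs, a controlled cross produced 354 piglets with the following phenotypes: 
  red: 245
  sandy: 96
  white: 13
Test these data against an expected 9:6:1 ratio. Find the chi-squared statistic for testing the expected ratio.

Expected counts for N = 354 under a 9:6:1 ratio (total parts = 16):
  red: 354 × 9/16 = 199.125
  sandy: 354 × 6/16 = 132.75
  white: 354 × 1/16 = 22.125
χ² = Σ (O − E)² / E
  red: (245 − 199.125)² / 199.125 = 10.5688
  sandy: (96 − 132.75)² / 132.75 = 10.1737
  white: (13 − 22.125)² / 22.125 = 3.7634
χ² = 10.5688 + 10.1737 + 3.7634 = 24.5059 ≈ 24.506

24.506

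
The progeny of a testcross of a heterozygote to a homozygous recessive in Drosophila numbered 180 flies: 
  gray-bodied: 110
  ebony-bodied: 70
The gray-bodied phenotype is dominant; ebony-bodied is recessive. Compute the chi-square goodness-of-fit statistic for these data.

8.889

A testcross of a heterozygote (Aa × aa) gives a 1:1 phenotypic ratio.
Under the 1:1 hypothesis (Σ ratio = 2, N = 180):
  gray-bodied: 180 × 1/2 = 90
  ebony-bodied: 180 × 1/2 = 90
χ² = Σ (O − E)² / E
  gray-bodied: (110 − 90)² / 90 = 4.4444
  ebony-bodied: (70 − 90)² / 90 = 4.4444
χ² = 4.4444 + 4.4444 = 8.8888 ≈ 8.889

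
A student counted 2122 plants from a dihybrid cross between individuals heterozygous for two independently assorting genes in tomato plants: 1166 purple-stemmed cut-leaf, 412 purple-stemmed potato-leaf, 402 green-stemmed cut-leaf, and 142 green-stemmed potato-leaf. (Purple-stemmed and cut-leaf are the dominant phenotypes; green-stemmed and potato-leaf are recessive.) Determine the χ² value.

A dihybrid F₂ with independent assortment and complete dominance at both loci gives a 9:3:3:1 phenotypic ratio.
The 9:3:3:1 ratio has 16 parts, so with N = 2122 the expected counts are:
  purple-stemmed cut-leaf: 2122 × 9/16 = 1193.625
  purple-stemmed potato-leaf: 2122 × 3/16 = 397.875
  green-stemmed cut-leaf: 2122 × 3/16 = 397.875
  green-stemmed potato-leaf: 2122 × 1/16 = 132.625
χ² = Σ (O − E)² / E
  purple-stemmed cut-leaf: (1166 − 1193.625)² / 1193.625 = 0.6393
  purple-stemmed potato-leaf: (412 − 397.875)² / 397.875 = 0.5015
  green-stemmed cut-leaf: (402 − 397.875)² / 397.875 = 0.0428
  green-stemmed potato-leaf: (142 − 132.625)² / 132.625 = 0.6627
χ² = 0.6393 + 0.5015 + 0.0428 + 0.6627 = 1.8463 ≈ 1.846

1.846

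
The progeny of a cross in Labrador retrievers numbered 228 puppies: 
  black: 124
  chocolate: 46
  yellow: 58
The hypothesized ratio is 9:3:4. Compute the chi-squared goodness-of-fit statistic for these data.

Total ratio parts = 16. Expected numbers out of 228:
  black: 228 × 9/16 = 128.25
  chocolate: 228 × 3/16 = 42.75
  yellow: 228 × 4/16 = 57
χ² = Σ (O − E)² / E
  black: (124 − 128.25)² / 128.25 = 0.1408
  chocolate: (46 − 42.75)² / 42.75 = 0.2471
  yellow: (58 − 57)² / 57 = 0.0175
χ² = 0.1408 + 0.2471 + 0.0175 = 0.4054 ≈ 0.405

0.405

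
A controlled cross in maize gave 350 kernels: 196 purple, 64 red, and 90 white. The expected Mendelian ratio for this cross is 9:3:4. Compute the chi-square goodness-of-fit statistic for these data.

The 9:3:4 ratio has 16 parts, so with N = 350 the expected counts are:
  purple: 350 × 9/16 = 196.875
  red: 350 × 3/16 = 65.625
  white: 350 × 4/16 = 87.5
χ² = Σ (O − E)² / E
  purple: (196 − 196.875)² / 196.875 = 0.0039
  red: (64 − 65.625)² / 65.625 = 0.0402
  white: (90 − 87.5)² / 87.5 = 0.0714
χ² = 0.0039 + 0.0402 + 0.0714 = 0.1155 ≈ 0.116

0.116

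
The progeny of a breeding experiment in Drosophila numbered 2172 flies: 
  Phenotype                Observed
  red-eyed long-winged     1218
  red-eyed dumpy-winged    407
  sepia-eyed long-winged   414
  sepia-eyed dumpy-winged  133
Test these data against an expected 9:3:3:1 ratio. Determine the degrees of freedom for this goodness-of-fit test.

A goodness-of-fit test with 4 phenotype classes has df = 4 − 1 = 3.

3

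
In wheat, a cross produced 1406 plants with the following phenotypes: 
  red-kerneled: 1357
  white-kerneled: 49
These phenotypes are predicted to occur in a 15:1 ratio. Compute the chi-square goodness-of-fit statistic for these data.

18.344

The 15:1 ratio has 16 parts, so with N = 1406 the expected counts are:
  red-kerneled: 1406 × 15/16 = 1318.125
  white-kerneled: 1406 × 1/16 = 87.875
χ² = Σ (O − E)² / E
  red-kerneled: (1357 − 1318.125)² / 1318.125 = 1.1465
  white-kerneled: (49 − 87.875)² / 87.875 = 17.1979
χ² = 1.1465 + 17.1979 = 18.3444 ≈ 18.344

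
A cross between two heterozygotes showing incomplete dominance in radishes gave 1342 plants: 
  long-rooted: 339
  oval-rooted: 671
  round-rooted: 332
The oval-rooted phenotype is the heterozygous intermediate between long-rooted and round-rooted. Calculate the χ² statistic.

With incomplete dominance, a heterozygote × heterozygote cross gives a 1:2:1 phenotypic ratio.
The 1:2:1 ratio has 4 parts, so with N = 1342 the expected counts are:
  long-rooted: 1342 × 1/4 = 335.5
  oval-rooted: 1342 × 2/4 = 671
  round-rooted: 1342 × 1/4 = 335.5
χ² = Σ (O − E)² / E
  long-rooted: (339 − 335.5)² / 335.5 = 0.0365
  oval-rooted: (671 − 671)² / 671 = 0.0000
  round-rooted: (332 − 335.5)² / 335.5 = 0.0365
χ² = 0.0365 + 0.0000 + 0.0365 = 0.073

0.073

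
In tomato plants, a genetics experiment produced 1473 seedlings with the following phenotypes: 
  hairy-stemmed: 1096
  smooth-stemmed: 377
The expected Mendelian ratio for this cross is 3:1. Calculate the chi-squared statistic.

Total ratio parts = 4. Expected numbers out of 1473:
  hairy-stemmed: 1473 × 3/4 = 1104.75
  smooth-stemmed: 1473 × 1/4 = 368.25
χ² = Σ (O − E)² / E
  hairy-stemmed: (1096 − 1104.75)² / 1104.75 = 0.0693
  smooth-stemmed: (377 − 368.25)² / 368.25 = 0.2079
χ² = 0.0693 + 0.2079 = 0.2772 ≈ 0.277

0.277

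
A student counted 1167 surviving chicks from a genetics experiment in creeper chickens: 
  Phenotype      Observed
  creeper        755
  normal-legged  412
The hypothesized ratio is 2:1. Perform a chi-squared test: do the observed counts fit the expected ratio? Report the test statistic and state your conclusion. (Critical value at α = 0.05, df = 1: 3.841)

2.040; consistent

Under the 2:1 hypothesis (Σ ratio = 3, N = 1167):
  creeper: 1167 × 2/3 = 778
  normal-legged: 1167 × 1/3 = 389
χ² = Σ (O − E)² / E
  creeper: (755 − 778)² / 778 = 0.6799
  normal-legged: (412 − 389)² / 389 = 1.3599
χ² = 0.6799 + 1.3599 = 2.0398 ≈ 2.040
Degrees of freedom = 2 − 1 = 1; critical value at α = 0.05 is 3.841.
Since 2.040 < 3.841, we fail to reject the null hypothesis — the data are consistent with the 2:1 ratio.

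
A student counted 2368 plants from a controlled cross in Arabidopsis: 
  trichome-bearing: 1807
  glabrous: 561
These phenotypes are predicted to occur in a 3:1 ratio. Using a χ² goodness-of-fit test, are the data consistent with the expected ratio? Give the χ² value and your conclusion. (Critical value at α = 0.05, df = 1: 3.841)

Total ratio parts = 4. Expected numbers out of 2368:
  trichome-bearing: 2368 × 3/4 = 1776
  glabrous: 2368 × 1/4 = 592
χ² = Σ (O − E)² / E
  trichome-bearing: (1807 − 1776)² / 1776 = 0.5411
  glabrous: (561 − 592)² / 592 = 1.6233
χ² = 0.5411 + 1.6233 = 2.1644 ≈ 2.164
Degrees of freedom = 2 − 1 = 1; critical value at α = 0.05 is 3.841.
Since 2.164 < 3.841, we fail to reject the null hypothesis — the data are consistent with the 3:1 ratio.

2.164; consistent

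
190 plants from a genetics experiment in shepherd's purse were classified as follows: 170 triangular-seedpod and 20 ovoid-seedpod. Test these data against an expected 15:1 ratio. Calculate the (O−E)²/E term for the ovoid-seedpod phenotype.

Total ratio parts = 16. Expected numbers out of 190:
  triangular-seedpod: 190 × 15/16 = 178.125
  ovoid-seedpod: 190 × 1/16 = 11.875
Contribution of ovoid-seedpod: (20 − 11.875)² / 11.875 = 5.5592

5.559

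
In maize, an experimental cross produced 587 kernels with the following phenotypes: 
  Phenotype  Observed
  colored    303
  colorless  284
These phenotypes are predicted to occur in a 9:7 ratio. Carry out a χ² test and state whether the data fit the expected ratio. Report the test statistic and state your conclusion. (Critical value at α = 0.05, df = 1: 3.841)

5.117; not consistent

Expected counts for N = 587 under a 9:7 ratio (total parts = 16):
  colored: 587 × 9/16 = 330.1875
  colorless: 587 × 7/16 = 256.8125
χ² = Σ (O − E)² / E
  colored: (303 − 330.1875)² / 330.1875 = 2.2386
  colorless: (284 − 256.8125)² / 256.8125 = 2.8782
χ² = 2.2386 + 2.8782 = 5.1168 ≈ 5.117
Degrees of freedom = 2 − 1 = 1; critical value at α = 0.05 is 3.841.
Since 5.117 > 3.841, we reject the null hypothesis — the data do not fit the 9:7 ratio.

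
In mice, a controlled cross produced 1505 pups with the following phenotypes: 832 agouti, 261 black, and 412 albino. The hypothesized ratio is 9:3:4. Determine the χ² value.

5.238

Expected counts for N = 1505 under a 9:3:4 ratio (total parts = 16):
  agouti: 1505 × 9/16 = 846.5625
  black: 1505 × 3/16 = 282.1875
  albino: 1505 × 4/16 = 376.25
χ² = Σ (O − E)² / E
  agouti: (832 − 846.5625)² / 846.5625 = 0.2505
  black: (261 − 282.1875)² / 282.1875 = 1.5908
  albino: (412 − 376.25)² / 376.25 = 3.3968
χ² = 0.2505 + 1.5908 + 3.3968 = 5.2381 ≈ 5.238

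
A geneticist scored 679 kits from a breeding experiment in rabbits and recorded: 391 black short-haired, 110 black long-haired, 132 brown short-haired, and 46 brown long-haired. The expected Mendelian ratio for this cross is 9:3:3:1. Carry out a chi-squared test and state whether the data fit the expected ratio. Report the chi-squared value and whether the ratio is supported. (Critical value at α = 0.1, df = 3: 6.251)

The 9:3:3:1 ratio has 16 parts, so with N = 679 the expected counts are:
  black short-haired: 679 × 9/16 = 381.9375
  black long-haired: 679 × 3/16 = 127.3125
  brown short-haired: 679 × 3/16 = 127.3125
  brown long-haired: 679 × 1/16 = 42.4375
χ² = Σ (O − E)² / E
  black short-haired: (391 − 381.9375)² / 381.9375 = 0.2150
  black long-haired: (110 − 127.3125)² / 127.3125 = 2.3542
  brown short-haired: (132 − 127.3125)² / 127.3125 = 0.1726
  brown long-haired: (46 − 42.4375)² / 42.4375 = 0.2991
χ² = 0.2150 + 2.3542 + 0.1726 + 0.2991 = 3.0409 ≈ 3.041
Degrees of freedom = 4 − 1 = 3; critical value at α = 0.1 is 6.251.
Since 3.041 < 6.251, we fail to reject the null hypothesis — the data are consistent with the 9:3:3:1 ratio.

3.041; consistent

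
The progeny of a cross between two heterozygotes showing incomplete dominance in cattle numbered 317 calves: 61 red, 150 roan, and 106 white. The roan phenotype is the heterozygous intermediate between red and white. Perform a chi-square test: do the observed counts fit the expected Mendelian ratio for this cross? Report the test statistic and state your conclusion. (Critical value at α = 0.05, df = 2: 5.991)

With incomplete dominance, a heterozygote × heterozygote cross gives a 1:2:1 phenotypic ratio.
Expected counts for N = 317 under a 1:2:1 ratio (total parts = 4):
  red: 317 × 1/4 = 79.25
  roan: 317 × 2/4 = 158.5
  white: 317 × 1/4 = 79.25
χ² = Σ (O − E)² / E
  red: (61 − 79.25)² / 79.25 = 4.2027
  roan: (150 − 158.5)² / 158.5 = 0.4558
  white: (106 − 79.25)² / 79.25 = 9.0292
χ² = 4.2027 + 0.4558 + 9.0292 = 13.6877 ≈ 13.688
Degrees of freedom = 3 − 1 = 2; critical value at α = 0.05 is 5.991.
Since 13.688 > 5.991, we reject the null hypothesis — the data do not fit the 1:2:1 ratio.

13.688; not consistent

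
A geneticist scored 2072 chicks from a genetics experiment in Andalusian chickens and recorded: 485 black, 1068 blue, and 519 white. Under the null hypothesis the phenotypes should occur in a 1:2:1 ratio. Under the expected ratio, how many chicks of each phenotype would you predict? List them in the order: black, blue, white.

518, 1036, 518

Total ratio parts = 4. Expected numbers out of 2072:
  black: 2072 × 1/4 = 518
  blue: 2072 × 2/4 = 1036
  white: 2072 × 1/4 = 518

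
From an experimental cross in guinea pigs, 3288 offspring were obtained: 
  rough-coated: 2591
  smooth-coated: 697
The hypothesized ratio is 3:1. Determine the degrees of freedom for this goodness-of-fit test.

1

A goodness-of-fit test with 2 phenotype classes has df = 2 − 1 = 1.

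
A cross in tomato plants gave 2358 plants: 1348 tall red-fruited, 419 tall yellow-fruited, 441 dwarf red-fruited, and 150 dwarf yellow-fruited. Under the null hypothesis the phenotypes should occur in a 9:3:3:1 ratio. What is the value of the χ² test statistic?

1.612

Expected counts for N = 2358 under a 9:3:3:1 ratio (total parts = 16):
  tall red-fruited: 2358 × 9/16 = 1326.375
  tall yellow-fruited: 2358 × 3/16 = 442.125
  dwarf red-fruited: 2358 × 3/16 = 442.125
  dwarf yellow-fruited: 2358 × 1/16 = 147.375
χ² = Σ (O − E)² / E
  tall red-fruited: (1348 − 1326.375)² / 1326.375 = 0.3526
  tall yellow-fruited: (419 − 442.125)² / 442.125 = 1.2095
  dwarf red-fruited: (441 − 442.125)² / 442.125 = 0.0029
  dwarf yellow-fruited: (150 − 147.375)² / 147.375 = 0.0468
χ² = 0.3526 + 1.2095 + 0.0029 + 0.0468 = 1.6118 ≈ 1.612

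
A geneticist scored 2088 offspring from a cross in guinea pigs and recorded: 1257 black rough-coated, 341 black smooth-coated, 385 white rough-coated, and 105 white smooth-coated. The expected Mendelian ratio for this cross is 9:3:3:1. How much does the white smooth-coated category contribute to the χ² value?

4.983

The 9:3:3:1 ratio has 16 parts, so with N = 2088 the expected counts are:
  black rough-coated: 2088 × 9/16 = 1174.5
  black smooth-coated: 2088 × 3/16 = 391.5
  white rough-coated: 2088 × 3/16 = 391.5
  white smooth-coated: 2088 × 1/16 = 130.5
Contribution of white smooth-coated: (105 − 130.5)² / 130.5 = 4.9828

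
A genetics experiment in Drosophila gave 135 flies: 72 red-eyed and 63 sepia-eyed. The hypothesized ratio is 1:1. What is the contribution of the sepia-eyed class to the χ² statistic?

0.300

The 1:1 ratio has 2 parts, so with N = 135 the expected counts are:
  red-eyed: 135 × 1/2 = 67.5
  sepia-eyed: 135 × 1/2 = 67.5
Contribution of sepia-eyed: (63 − 67.5)² / 67.5 = 0.3000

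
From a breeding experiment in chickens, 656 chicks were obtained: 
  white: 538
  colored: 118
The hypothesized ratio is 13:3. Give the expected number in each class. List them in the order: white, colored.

533, 123

The 13:3 ratio has 16 parts, so with N = 656 the expected counts are:
  white: 656 × 13/16 = 533
  colored: 656 × 3/16 = 123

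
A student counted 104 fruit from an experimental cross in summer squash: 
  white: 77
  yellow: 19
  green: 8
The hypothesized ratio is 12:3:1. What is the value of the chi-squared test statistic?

The 12:3:1 ratio has 16 parts, so with N = 104 the expected counts are:
  white: 104 × 12/16 = 78
  yellow: 104 × 3/16 = 19.5
  green: 104 × 1/16 = 6.5
χ² = Σ (O − E)² / E
  white: (77 − 78)² / 78 = 0.0128
  yellow: (19 − 19.5)² / 19.5 = 0.0128
  green: (8 − 6.5)² / 6.5 = 0.3462
χ² = 0.0128 + 0.0128 + 0.3462 = 0.3718 ≈ 0.372

0.372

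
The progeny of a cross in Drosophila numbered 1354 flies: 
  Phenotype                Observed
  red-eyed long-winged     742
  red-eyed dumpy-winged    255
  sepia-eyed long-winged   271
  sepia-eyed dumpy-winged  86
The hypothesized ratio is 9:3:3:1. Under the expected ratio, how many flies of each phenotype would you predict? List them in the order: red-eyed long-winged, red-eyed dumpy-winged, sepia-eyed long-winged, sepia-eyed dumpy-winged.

Expected counts for N = 1354 under a 9:3:3:1 ratio (total parts = 16):
  red-eyed long-winged: 1354 × 9/16 = 761.625
  red-eyed dumpy-winged: 1354 × 3/16 = 253.875
  sepia-eyed long-winged: 1354 × 3/16 = 253.875
  sepia-eyed dumpy-winged: 1354 × 1/16 = 84.625

761.625, 253.875, 253.875, 84.625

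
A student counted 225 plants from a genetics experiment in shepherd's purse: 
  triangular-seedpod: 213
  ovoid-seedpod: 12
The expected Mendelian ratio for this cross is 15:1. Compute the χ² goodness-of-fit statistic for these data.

Under the 15:1 hypothesis (Σ ratio = 16, N = 225):
  triangular-seedpod: 225 × 15/16 = 210.9375
  ovoid-seedpod: 225 × 1/16 = 14.0625
χ² = Σ (O − E)² / E
  triangular-seedpod: (213 − 210.9375)² / 210.9375 = 0.0202
  ovoid-seedpod: (12 − 14.0625)² / 14.0625 = 0.3025
χ² = 0.0202 + 0.3025 = 0.3227 ≈ 0.323

0.323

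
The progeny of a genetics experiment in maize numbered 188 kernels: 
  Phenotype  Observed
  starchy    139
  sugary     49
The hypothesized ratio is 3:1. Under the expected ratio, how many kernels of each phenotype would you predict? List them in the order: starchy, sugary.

Under the 3:1 hypothesis (Σ ratio = 4, N = 188):
  starchy: 188 × 3/4 = 141
  sugary: 188 × 1/4 = 47

141, 47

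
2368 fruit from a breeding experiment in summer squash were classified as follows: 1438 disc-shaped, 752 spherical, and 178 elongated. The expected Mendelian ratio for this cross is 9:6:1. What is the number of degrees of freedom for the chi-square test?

A goodness-of-fit test with 3 phenotype classes has df = 3 − 1 = 2.

2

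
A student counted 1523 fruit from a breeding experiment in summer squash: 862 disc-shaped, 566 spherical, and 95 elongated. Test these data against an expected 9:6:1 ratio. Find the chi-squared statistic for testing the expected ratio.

0.079

The 9:6:1 ratio has 16 parts, so with N = 1523 the expected counts are:
  disc-shaped: 1523 × 9/16 = 856.6875
  spherical: 1523 × 6/16 = 571.125
  elongated: 1523 × 1/16 = 95.1875
χ² = Σ (O − E)² / E
  disc-shaped: (862 − 856.6875)² / 856.6875 = 0.0329
  spherical: (566 − 571.125)² / 571.125 = 0.0460
  elongated: (95 − 95.1875)² / 95.1875 = 0.0004
χ² = 0.0329 + 0.0460 + 0.0004 = 0.0793 ≈ 0.079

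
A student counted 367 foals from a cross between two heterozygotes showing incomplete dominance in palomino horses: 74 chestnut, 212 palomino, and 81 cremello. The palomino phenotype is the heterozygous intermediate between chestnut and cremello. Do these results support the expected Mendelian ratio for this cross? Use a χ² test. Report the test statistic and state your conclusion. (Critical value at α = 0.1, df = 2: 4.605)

9.120; not consistent

With incomplete dominance, a heterozygote × heterozygote cross gives a 1:2:1 phenotypic ratio.
The 1:2:1 ratio has 4 parts, so with N = 367 the expected counts are:
  chestnut: 367 × 1/4 = 91.75
  palomino: 367 × 2/4 = 183.5
  cremello: 367 × 1/4 = 91.75
χ² = Σ (O − E)² / E
  chestnut: (74 − 91.75)² / 91.75 = 3.4339
  palomino: (212 − 183.5)² / 183.5 = 4.4264
  cremello: (81 − 91.75)² / 91.75 = 1.2595
χ² = 3.4339 + 4.4264 + 1.2595 = 9.1198 ≈ 9.120
Degrees of freedom = 3 − 1 = 2; critical value at α = 0.1 is 4.605.
Since 9.120 > 4.605, we reject the null hypothesis — the data do not fit the 1:2:1 ratio.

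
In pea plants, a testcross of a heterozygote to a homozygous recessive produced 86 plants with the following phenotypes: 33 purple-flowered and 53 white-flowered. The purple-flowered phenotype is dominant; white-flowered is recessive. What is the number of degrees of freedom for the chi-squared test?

1

A testcross of a heterozygote (Aa × aa) gives a 1:1 phenotypic ratio.
A goodness-of-fit test with 2 phenotype classes has df = 2 − 1 = 1.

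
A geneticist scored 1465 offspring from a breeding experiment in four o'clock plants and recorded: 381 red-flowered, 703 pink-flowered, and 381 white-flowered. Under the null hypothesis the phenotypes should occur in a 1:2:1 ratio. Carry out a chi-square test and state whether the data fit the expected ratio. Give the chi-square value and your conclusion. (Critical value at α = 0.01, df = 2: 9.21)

The 1:2:1 ratio has 4 parts, so with N = 1465 the expected counts are:
  red-flowered: 1465 × 1/4 = 366.25
  pink-flowered: 1465 × 2/4 = 732.5
  white-flowered: 1465 × 1/4 = 366.25
χ² = Σ (O − E)² / E
  red-flowered: (381 − 366.25)² / 366.25 = 0.5940
  pink-flowered: (703 − 732.5)² / 732.5 = 1.1881
  white-flowered: (381 − 366.25)² / 366.25 = 0.5940
χ² = 0.5940 + 1.1881 + 0.5940 = 2.3761 ≈ 2.376
Degrees of freedom = 3 − 1 = 2; critical value at α = 0.01 is 9.21.
Since 2.376 < 9.21, we fail to reject the null hypothesis — the data are consistent with the 1:2:1 ratio.

2.376; consistent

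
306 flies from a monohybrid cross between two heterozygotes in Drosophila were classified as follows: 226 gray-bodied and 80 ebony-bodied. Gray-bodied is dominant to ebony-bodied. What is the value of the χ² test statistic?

For a monohybrid cross between heterozygotes with complete dominance, the expected phenotypic ratio is 3:1.
Total ratio parts = 4. Expected numbers out of 306:
  gray-bodied: 306 × 3/4 = 229.5
  ebony-bodied: 306 × 1/4 = 76.5
χ² = Σ (O − E)² / E
  gray-bodied: (226 − 229.5)² / 229.5 = 0.0534
  ebony-bodied: (80 − 76.5)² / 76.5 = 0.1601
χ² = 0.0534 + 0.1601 = 0.2135 ≈ 0.214

0.214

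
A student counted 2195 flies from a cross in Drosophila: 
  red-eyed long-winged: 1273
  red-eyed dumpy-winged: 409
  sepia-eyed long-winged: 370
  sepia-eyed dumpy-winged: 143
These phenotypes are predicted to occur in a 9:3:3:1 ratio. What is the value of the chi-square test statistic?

5.648

The 9:3:3:1 ratio has 16 parts, so with N = 2195 the expected counts are:
  red-eyed long-winged: 2195 × 9/16 = 1234.6875
  red-eyed dumpy-winged: 2195 × 3/16 = 411.5625
  sepia-eyed long-winged: 2195 × 3/16 = 411.5625
  sepia-eyed dumpy-winged: 2195 × 1/16 = 137.1875
χ² = Σ (O − E)² / E
  red-eyed long-winged: (1273 − 1234.6875)² / 1234.6875 = 1.1888
  red-eyed dumpy-winged: (409 − 411.5625)² / 411.5625 = 0.0160
  sepia-eyed long-winged: (370 − 411.5625)² / 411.5625 = 4.1973
  sepia-eyed dumpy-winged: (143 − 137.1875)² / 137.1875 = 0.2463
χ² = 1.1888 + 0.0160 + 4.1973 + 0.2463 = 5.6484 ≈ 5.648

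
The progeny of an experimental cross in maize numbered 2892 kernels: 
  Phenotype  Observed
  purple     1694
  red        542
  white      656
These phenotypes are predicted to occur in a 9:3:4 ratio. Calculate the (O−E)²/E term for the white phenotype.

6.209

Under the 9:3:4 hypothesis (Σ ratio = 16, N = 2892):
  purple: 2892 × 9/16 = 1626.75
  red: 2892 × 3/16 = 542.25
  white: 2892 × 4/16 = 723
Contribution of white: (656 − 723)² / 723 = 6.2089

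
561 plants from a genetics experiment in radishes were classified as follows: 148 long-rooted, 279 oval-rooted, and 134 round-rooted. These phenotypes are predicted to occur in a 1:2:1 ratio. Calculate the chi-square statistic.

0.715

Under the 1:2:1 hypothesis (Σ ratio = 4, N = 561):
  long-rooted: 561 × 1/4 = 140.25
  oval-rooted: 561 × 2/4 = 280.5
  round-rooted: 561 × 1/4 = 140.25
χ² = Σ (O − E)² / E
  long-rooted: (148 − 140.25)² / 140.25 = 0.4283
  oval-rooted: (279 − 280.5)² / 280.5 = 0.0080
  round-rooted: (134 − 140.25)² / 140.25 = 0.2785
χ² = 0.4283 + 0.0080 + 0.2785 = 0.7148 ≈ 0.715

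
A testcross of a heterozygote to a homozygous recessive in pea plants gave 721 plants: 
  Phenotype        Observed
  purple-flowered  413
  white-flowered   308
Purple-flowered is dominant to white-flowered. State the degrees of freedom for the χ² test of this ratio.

1

A testcross of a heterozygote (Aa × aa) gives a 1:1 phenotypic ratio.
A goodness-of-fit test with 2 phenotype classes has df = 2 − 1 = 1.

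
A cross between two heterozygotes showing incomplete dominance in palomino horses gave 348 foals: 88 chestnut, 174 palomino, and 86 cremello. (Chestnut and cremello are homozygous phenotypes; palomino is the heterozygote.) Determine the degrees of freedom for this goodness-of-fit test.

With incomplete dominance, a heterozygote × heterozygote cross gives a 1:2:1 phenotypic ratio.
A goodness-of-fit test with 3 phenotype classes has df = 3 − 1 = 2.

2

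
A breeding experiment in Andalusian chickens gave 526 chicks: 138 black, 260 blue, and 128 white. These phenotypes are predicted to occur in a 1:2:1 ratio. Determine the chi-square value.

0.449

The 1:2:1 ratio has 4 parts, so with N = 526 the expected counts are:
  black: 526 × 1/4 = 131.5
  blue: 526 × 2/4 = 263
  white: 526 × 1/4 = 131.5
χ² = Σ (O − E)² / E
  black: (138 − 131.5)² / 131.5 = 0.3213
  blue: (260 − 263)² / 263 = 0.0342
  white: (128 − 131.5)² / 131.5 = 0.0932
χ² = 0.3213 + 0.0342 + 0.0932 = 0.4487 ≈ 0.449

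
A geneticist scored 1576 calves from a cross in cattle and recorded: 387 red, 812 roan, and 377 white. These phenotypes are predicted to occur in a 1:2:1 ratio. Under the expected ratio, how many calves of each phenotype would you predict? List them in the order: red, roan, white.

394, 788, 394

The 1:2:1 ratio has 4 parts, so with N = 1576 the expected counts are:
  red: 1576 × 1/4 = 394
  roan: 1576 × 2/4 = 788
  white: 1576 × 1/4 = 394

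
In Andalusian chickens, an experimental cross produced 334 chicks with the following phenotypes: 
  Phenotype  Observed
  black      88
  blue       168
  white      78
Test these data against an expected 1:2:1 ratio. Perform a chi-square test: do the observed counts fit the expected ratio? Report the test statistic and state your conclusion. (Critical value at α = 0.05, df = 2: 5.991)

0.611; consistent

Expected counts for N = 334 under a 1:2:1 ratio (total parts = 4):
  black: 334 × 1/4 = 83.5
  blue: 334 × 2/4 = 167
  white: 334 × 1/4 = 83.5
χ² = Σ (O − E)² / E
  black: (88 − 83.5)² / 83.5 = 0.2425
  blue: (168 − 167)² / 167 = 0.0060
  white: (78 − 83.5)² / 83.5 = 0.3623
χ² = 0.2425 + 0.0060 + 0.3623 = 0.6108 ≈ 0.611
Degrees of freedom = 3 − 1 = 2; critical value at α = 0.05 is 5.991.
Since 0.611 < 5.991, we fail to reject the null hypothesis — the data are consistent with the 1:2:1 ratio.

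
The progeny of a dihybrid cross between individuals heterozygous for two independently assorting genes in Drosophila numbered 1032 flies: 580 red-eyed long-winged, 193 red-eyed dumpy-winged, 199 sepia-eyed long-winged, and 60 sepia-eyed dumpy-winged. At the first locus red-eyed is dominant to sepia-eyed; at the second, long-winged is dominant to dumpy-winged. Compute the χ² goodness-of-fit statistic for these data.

0.472

A dihybrid F₂ with independent assortment and complete dominance at both loci gives a 9:3:3:1 phenotypic ratio.
The 9:3:3:1 ratio has 16 parts, so with N = 1032 the expected counts are:
  red-eyed long-winged: 1032 × 9/16 = 580.5
  red-eyed dumpy-winged: 1032 × 3/16 = 193.5
  sepia-eyed long-winged: 1032 × 3/16 = 193.5
  sepia-eyed dumpy-winged: 1032 × 1/16 = 64.5
χ² = Σ (O − E)² / E
  red-eyed long-winged: (580 − 580.5)² / 580.5 = 0.0004
  red-eyed dumpy-winged: (193 − 193.5)² / 193.5 = 0.0013
  sepia-eyed long-winged: (199 − 193.5)² / 193.5 = 0.1563
  sepia-eyed dumpy-winged: (60 − 64.5)² / 64.5 = 0.3140
χ² = 0.0004 + 0.0013 + 0.1563 + 0.3140 = 0.472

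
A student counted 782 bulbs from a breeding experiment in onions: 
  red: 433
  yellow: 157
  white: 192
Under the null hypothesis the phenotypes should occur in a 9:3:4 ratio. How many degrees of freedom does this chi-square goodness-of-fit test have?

A goodness-of-fit test with 3 phenotype classes has df = 3 − 1 = 2.

2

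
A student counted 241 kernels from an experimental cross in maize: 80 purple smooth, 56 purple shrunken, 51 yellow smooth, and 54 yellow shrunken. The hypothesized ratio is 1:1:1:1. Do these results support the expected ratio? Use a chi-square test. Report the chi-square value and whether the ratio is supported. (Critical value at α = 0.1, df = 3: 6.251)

8.842; not consistent

Total ratio parts = 4. Expected numbers out of 241:
  purple smooth: 241 × 1/4 = 60.25
  purple shrunken: 241 × 1/4 = 60.25
  yellow smooth: 241 × 1/4 = 60.25
  yellow shrunken: 241 × 1/4 = 60.25
χ² = Σ (O − E)² / E
  purple smooth: (80 − 60.25)² / 60.25 = 6.4741
  purple shrunken: (56 − 60.25)² / 60.25 = 0.2998
  yellow smooth: (51 − 60.25)² / 60.25 = 1.4201
  yellow shrunken: (54 − 60.25)² / 60.25 = 0.6483
χ² = 6.4741 + 0.2998 + 1.4201 + 0.6483 = 8.8423 ≈ 8.842
Degrees of freedom = 4 − 1 = 3; critical value at α = 0.1 is 6.251.
Since 8.842 > 6.251, we reject the null hypothesis — the data do not fit the 1:1:1:1 ratio.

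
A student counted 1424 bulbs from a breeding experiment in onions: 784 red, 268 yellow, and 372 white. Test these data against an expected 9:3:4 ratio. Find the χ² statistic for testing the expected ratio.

1.084

Total ratio parts = 16. Expected numbers out of 1424:
  red: 1424 × 9/16 = 801
  yellow: 1424 × 3/16 = 267
  white: 1424 × 4/16 = 356
χ² = Σ (O − E)² / E
  red: (784 − 801)² / 801 = 0.3608
  yellow: (268 − 267)² / 267 = 0.0037
  white: (372 − 356)² / 356 = 0.7191
χ² = 0.3608 + 0.0037 + 0.7191 = 1.0836 ≈ 1.084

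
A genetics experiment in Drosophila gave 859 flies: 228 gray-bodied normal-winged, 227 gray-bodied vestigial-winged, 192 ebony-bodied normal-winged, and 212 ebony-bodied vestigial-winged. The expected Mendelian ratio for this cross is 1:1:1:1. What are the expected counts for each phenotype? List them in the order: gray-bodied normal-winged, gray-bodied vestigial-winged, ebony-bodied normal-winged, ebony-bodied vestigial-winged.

214.75, 214.75, 214.75, 214.75

Expected counts for N = 859 under a 1:1:1:1 ratio (total parts = 4):
  gray-bodied normal-winged: 859 × 1/4 = 214.75
  gray-bodied vestigial-winged: 859 × 1/4 = 214.75
  ebony-bodied normal-winged: 859 × 1/4 = 214.75
  ebony-bodied vestigial-winged: 859 × 1/4 = 214.75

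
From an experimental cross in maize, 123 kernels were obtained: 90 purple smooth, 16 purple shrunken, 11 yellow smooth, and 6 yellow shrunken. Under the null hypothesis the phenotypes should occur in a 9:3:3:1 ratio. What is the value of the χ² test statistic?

15.103

Expected counts for N = 123 under a 9:3:3:1 ratio (total parts = 16):
  purple smooth: 123 × 9/16 = 69.1875
  purple shrunken: 123 × 3/16 = 23.0625
  yellow smooth: 123 × 3/16 = 23.0625
  yellow shrunken: 123 × 1/16 = 7.6875
χ² = Σ (O − E)² / E
  purple smooth: (90 − 69.1875)² / 69.1875 = 6.2607
  purple shrunken: (16 − 23.0625)² / 23.0625 = 2.1628
  yellow smooth: (11 − 23.0625)² / 23.0625 = 6.3091
  yellow shrunken: (6 − 7.6875)² / 7.6875 = 0.3704
χ² = 6.2607 + 2.1628 + 6.3091 + 0.3704 = 15.103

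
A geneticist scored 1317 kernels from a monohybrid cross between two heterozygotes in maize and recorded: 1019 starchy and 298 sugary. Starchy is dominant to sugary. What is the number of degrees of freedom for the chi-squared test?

1

For a monohybrid cross between heterozygotes with complete dominance, the expected phenotypic ratio is 3:1.
A goodness-of-fit test with 2 phenotype classes has df = 2 − 1 = 1.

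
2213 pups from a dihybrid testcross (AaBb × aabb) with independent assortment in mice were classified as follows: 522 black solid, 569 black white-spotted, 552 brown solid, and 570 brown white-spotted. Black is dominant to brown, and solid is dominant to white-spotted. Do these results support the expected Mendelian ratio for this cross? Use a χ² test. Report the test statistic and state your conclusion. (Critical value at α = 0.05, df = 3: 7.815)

A dihybrid testcross with independent assortment gives a 1:1:1:1 ratio.
Under the 1:1:1:1 hypothesis (Σ ratio = 4, N = 2213):
  black solid: 2213 × 1/4 = 553.25
  black white-spotted: 2213 × 1/4 = 553.25
  brown solid: 2213 × 1/4 = 553.25
  brown white-spotted: 2213 × 1/4 = 553.25
χ² = Σ (O − E)² / E
  black solid: (522 − 553.25)² / 553.25 = 1.7651
  black white-spotted: (569 − 553.25)² / 553.25 = 0.4484
  brown solid: (552 − 553.25)² / 553.25 = 0.0028
  brown white-spotted: (570 − 553.25)² / 553.25 = 0.5071
χ² = 1.7651 + 0.4484 + 0.0028 + 0.5071 = 2.7234 ≈ 2.723
Degrees of freedom = 4 − 1 = 3; critical value at α = 0.05 is 7.815.
Since 2.723 < 7.815, we fail to reject the null hypothesis — the data are consistent with the 1:1:1:1 ratio.

2.723; consistent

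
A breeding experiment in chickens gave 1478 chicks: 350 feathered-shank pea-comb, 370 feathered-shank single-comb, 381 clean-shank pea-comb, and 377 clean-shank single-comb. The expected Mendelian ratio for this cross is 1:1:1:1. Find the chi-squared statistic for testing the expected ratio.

1.540

Total ratio parts = 4. Expected numbers out of 1478:
  feathered-shank pea-comb: 1478 × 1/4 = 369.5
  feathered-shank single-comb: 1478 × 1/4 = 369.5
  clean-shank pea-comb: 1478 × 1/4 = 369.5
  clean-shank single-comb: 1478 × 1/4 = 369.5
χ² = Σ (O − E)² / E
  feathered-shank pea-comb: (350 − 369.5)² / 369.5 = 1.0291
  feathered-shank single-comb: (370 − 369.5)² / 369.5 = 0.0007
  clean-shank pea-comb: (381 − 369.5)² / 369.5 = 0.3579
  clean-shank single-comb: (377 − 369.5)² / 369.5 = 0.1522
χ² = 1.0291 + 0.0007 + 0.3579 + 0.1522 = 1.5399 ≈ 1.540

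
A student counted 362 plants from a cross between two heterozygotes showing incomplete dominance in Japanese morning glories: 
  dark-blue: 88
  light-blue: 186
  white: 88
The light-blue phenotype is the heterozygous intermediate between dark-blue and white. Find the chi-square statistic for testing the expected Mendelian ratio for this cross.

With incomplete dominance, a heterozygote × heterozygote cross gives a 1:2:1 phenotypic ratio.
Expected counts for N = 362 under a 1:2:1 ratio (total parts = 4):
  dark-blue: 362 × 1/4 = 90.5
  light-blue: 362 × 2/4 = 181
  white: 362 × 1/4 = 90.5
χ² = Σ (O − E)² / E
  dark-blue: (88 − 90.5)² / 90.5 = 0.0691
  light-blue: (186 − 181)² / 181 = 0.1381
  white: (88 − 90.5)² / 90.5 = 0.0691
χ² = 0.0691 + 0.1381 + 0.0691 = 0.2763 ≈ 0.276

0.276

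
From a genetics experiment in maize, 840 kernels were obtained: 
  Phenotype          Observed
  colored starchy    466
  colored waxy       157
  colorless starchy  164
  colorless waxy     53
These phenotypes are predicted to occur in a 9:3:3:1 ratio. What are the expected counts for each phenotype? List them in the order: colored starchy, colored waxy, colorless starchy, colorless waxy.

The 9:3:3:1 ratio has 16 parts, so with N = 840 the expected counts are:
  colored starchy: 840 × 9/16 = 472.5
  colored waxy: 840 × 3/16 = 157.5
  colorless starchy: 840 × 3/16 = 157.5
  colorless waxy: 840 × 1/16 = 52.5

472.5, 157.5, 157.5, 52.5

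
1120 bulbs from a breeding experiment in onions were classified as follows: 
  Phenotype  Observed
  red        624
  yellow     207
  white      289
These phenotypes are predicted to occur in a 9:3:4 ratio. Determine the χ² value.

Total ratio parts = 16. Expected numbers out of 1120:
  red: 1120 × 9/16 = 630
  yellow: 1120 × 3/16 = 210
  white: 1120 × 4/16 = 280
χ² = Σ (O − E)² / E
  red: (624 − 630)² / 630 = 0.0571
  yellow: (207 − 210)² / 210 = 0.0429
  white: (289 − 280)² / 280 = 0.2893
χ² = 0.0571 + 0.0429 + 0.2893 = 0.3893 ≈ 0.389

0.389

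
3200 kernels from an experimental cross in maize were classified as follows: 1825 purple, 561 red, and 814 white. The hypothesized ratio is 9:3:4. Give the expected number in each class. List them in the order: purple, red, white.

Expected counts for N = 3200 under a 9:3:4 ratio (total parts = 16):
  purple: 3200 × 9/16 = 1800
  red: 3200 × 3/16 = 600
  white: 3200 × 4/16 = 800

1800, 600, 800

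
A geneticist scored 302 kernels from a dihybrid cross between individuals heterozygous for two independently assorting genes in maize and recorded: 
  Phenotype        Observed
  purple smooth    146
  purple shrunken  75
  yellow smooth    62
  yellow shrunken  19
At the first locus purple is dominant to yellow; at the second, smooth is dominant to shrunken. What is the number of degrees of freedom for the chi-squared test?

A dihybrid F₂ with independent assortment and complete dominance at both loci gives a 9:3:3:1 phenotypic ratio.
A goodness-of-fit test with 4 phenotype classes has df = 4 − 1 = 3.

3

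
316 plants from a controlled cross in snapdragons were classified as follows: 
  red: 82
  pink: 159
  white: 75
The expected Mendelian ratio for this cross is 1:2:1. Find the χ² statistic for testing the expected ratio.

0.323

Expected counts for N = 316 under a 1:2:1 ratio (total parts = 4):
  red: 316 × 1/4 = 79
  pink: 316 × 2/4 = 158
  white: 316 × 1/4 = 79
χ² = Σ (O − E)² / E
  red: (82 − 79)² / 79 = 0.1139
  pink: (159 − 158)² / 158 = 0.0063
  white: (75 − 79)² / 79 = 0.2025
χ² = 0.1139 + 0.0063 + 0.2025 = 0.3227 ≈ 0.323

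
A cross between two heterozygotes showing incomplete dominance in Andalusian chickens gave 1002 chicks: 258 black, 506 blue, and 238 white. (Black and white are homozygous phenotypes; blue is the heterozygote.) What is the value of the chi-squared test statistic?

0.898

With incomplete dominance, a heterozygote × heterozygote cross gives a 1:2:1 phenotypic ratio.
Expected counts for N = 1002 under a 1:2:1 ratio (total parts = 4):
  black: 1002 × 1/4 = 250.5
  blue: 1002 × 2/4 = 501
  white: 1002 × 1/4 = 250.5
χ² = Σ (O − E)² / E
  black: (258 − 250.5)² / 250.5 = 0.2246
  blue: (506 − 501)² / 501 = 0.0499
  white: (238 − 250.5)² / 250.5 = 0.6238
χ² = 0.2246 + 0.0499 + 0.6238 = 0.8983 ≈ 0.898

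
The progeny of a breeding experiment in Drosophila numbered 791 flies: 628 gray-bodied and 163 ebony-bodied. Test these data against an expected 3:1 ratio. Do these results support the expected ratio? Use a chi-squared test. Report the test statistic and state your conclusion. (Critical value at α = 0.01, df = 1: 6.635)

8.142; not consistent

Expected counts for N = 791 under a 3:1 ratio (total parts = 4):
  gray-bodied: 791 × 3/4 = 593.25
  ebony-bodied: 791 × 1/4 = 197.75
χ² = Σ (O − E)² / E
  gray-bodied: (628 − 593.25)² / 593.25 = 2.0355
  ebony-bodied: (163 − 197.75)² / 197.75 = 6.1065
χ² = 2.0355 + 6.1065 = 8.142
Degrees of freedom = 2 − 1 = 1; critical value at α = 0.01 is 6.635.
Since 8.142 > 6.635, we reject the null hypothesis — the data do not fit the 3:1 ratio.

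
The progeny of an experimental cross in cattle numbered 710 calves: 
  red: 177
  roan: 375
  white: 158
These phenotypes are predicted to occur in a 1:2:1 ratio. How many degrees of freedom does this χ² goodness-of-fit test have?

2

A goodness-of-fit test with 3 phenotype classes has df = 3 − 1 = 2.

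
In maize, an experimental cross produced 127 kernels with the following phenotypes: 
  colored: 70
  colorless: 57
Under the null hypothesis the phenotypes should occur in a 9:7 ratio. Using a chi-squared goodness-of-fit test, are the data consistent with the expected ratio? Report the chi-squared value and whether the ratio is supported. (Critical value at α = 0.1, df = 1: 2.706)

Expected counts for N = 127 under a 9:7 ratio (total parts = 16):
  colored: 127 × 9/16 = 71.4375
  colorless: 127 × 7/16 = 55.5625
χ² = Σ (O − E)² / E
  colored: (70 − 71.4375)² / 71.4375 = 0.0289
  colorless: (57 − 55.5625)² / 55.5625 = 0.0372
χ² = 0.0289 + 0.0372 = 0.0661 ≈ 0.066
Degrees of freedom = 2 − 1 = 1; critical value at α = 0.1 is 2.706.
Since 0.066 < 2.706, we fail to reject the null hypothesis — the data are consistent with the 9:7 ratio.

0.066; consistent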